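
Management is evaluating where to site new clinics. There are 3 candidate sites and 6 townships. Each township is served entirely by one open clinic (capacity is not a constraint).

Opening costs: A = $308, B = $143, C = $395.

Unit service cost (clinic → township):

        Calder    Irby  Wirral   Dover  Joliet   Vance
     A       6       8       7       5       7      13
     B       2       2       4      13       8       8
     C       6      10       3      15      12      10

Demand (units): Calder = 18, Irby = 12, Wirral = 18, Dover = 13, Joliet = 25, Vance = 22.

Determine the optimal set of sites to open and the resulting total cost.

Open B only; minimum total cost 820.

For any fixed open set, each township goes to its cheapest open site; total = fixed + service.
{B}: Calder→B 2·18=36, Irby→B 2·12=24, Wirral→B 4·18=72, Dover→B 13·13=169, Joliet→B 8·25=200, Vance→B 8·22=176. Service 677; fixed 143; total 820.
{A, B}: service 548 + fixed 451 = 999
{A}: Calder→A 6·18=108, Irby→A 8·12=96, Wirral→A 7·18=126, Dover→A 5·13=65, Joliet→A 7·25=175, Vance→A 13·22=286. Service 856; fixed 308; total 1164.
{A, B, C}: Calder→B 2·18=36, Irby→B 2·12=24, Wirral→C 3·18=54, Dover→A 5·13=65, Joliet→A 7·25=175, Vance→B 8·22=176. Service 530; fixed 846; total 1376.
No other subset beats 820.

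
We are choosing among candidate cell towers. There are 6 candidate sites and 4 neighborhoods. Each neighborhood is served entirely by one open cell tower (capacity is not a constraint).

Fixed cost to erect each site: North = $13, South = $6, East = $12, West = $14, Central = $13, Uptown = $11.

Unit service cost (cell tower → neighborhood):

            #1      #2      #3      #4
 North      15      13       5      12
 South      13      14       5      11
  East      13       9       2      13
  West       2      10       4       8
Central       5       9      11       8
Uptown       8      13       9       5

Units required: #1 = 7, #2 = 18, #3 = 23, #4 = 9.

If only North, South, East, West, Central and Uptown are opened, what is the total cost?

Each neighborhood is assigned to its cheapest site among the open ones.
{North, South, East, West, Central, Uptown}: #1→West 2·7=14, #2→East 9·18=162, #3→East 2·23=46, #4→Uptown 5·9=45. Service 267; fixed 69; total 336.

Total cost: 336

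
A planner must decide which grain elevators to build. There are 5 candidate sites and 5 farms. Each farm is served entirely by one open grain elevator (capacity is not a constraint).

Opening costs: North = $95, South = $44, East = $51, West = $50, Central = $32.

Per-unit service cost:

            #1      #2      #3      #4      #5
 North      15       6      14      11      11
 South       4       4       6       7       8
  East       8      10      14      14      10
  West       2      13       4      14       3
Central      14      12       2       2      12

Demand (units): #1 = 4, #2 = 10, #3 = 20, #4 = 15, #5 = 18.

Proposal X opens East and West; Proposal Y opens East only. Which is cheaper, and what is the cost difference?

Proposal X is cheaper by 300.

Proposal X: {East, West}: #1→West 2·4=8, #2→East 10·10=100, #3→West 4·20=80, #4→East 14·15=210, #5→West 3·18=54. Service 452; fixed 101; total 553.
Proposal Y: {East}: #1→East 8·4=32, #2→East 10·10=100, #3→East 14·20=280, #4→East 14·15=210, #5→East 10·18=180. Service 802; fixed 51; total 853.
Difference: |553 − 853| = 300.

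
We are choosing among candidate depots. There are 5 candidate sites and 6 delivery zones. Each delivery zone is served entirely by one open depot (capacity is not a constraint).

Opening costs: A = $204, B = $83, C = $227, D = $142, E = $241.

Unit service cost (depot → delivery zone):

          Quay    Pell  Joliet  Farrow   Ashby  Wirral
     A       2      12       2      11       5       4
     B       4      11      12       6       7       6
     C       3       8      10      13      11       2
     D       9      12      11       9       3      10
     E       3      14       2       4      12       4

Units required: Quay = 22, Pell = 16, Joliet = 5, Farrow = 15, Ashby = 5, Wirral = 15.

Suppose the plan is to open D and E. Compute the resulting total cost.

Each delivery zone is assigned to its cheapest site among the open ones.
{D, E}: Quay→E 3·22=66, Pell→D 12·16=192, Joliet→E 2·5=10, Farrow→E 4·15=60, Ashby→D 3·5=15, Wirral→E 4·15=60. Service 403; fixed 383; total 786.

Total cost: 786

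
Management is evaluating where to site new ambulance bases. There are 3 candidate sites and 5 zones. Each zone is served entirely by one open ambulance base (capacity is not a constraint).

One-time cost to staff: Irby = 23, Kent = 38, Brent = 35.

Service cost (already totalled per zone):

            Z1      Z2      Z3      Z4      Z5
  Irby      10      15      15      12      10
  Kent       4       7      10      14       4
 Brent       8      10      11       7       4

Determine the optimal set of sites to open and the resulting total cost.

Open Brent only; minimum total cost 75.

For any fixed open set, each zone goes to its cheapest open site; total = fixed + service.
{Brent}: Z1→Brent 8, Z2→Brent 10, Z3→Brent 11, Z4→Brent 7, Z5→Brent 4. Service 40; fixed 35; total 75.
{Kent}: service 39 + fixed 38 = 77
{Irby}: Z1→Irby 10, Z2→Irby 15, Z3→Irby 15, Z4→Irby 12, Z5→Irby 10. Service 62; fixed 23; total 85.
{Irby, Kent, Brent}: service 32 + fixed 96 = 128
(All 7 nonempty subsets were checked; Brent only is lowest.)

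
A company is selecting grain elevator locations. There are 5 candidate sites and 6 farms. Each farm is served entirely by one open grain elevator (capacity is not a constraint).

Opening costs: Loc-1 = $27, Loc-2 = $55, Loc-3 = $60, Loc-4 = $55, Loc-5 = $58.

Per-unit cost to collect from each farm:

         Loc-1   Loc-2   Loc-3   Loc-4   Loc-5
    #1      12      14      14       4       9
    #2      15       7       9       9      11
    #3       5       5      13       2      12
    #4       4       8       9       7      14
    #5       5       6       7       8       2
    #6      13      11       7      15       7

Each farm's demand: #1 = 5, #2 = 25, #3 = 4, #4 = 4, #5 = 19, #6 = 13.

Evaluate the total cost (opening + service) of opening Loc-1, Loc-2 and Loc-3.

Each farm is assigned to its cheapest site among the open ones.
{Loc-1, Loc-2, Loc-3}: #1→Loc-1 12·5=60, #2→Loc-2 7·25=175, #3→Loc-1 5·4=20, #4→Loc-1 4·4=16, #5→Loc-1 5·19=95, #6→Loc-3 7·13=91. Service 457; fixed 142; total 599.

Total cost: 599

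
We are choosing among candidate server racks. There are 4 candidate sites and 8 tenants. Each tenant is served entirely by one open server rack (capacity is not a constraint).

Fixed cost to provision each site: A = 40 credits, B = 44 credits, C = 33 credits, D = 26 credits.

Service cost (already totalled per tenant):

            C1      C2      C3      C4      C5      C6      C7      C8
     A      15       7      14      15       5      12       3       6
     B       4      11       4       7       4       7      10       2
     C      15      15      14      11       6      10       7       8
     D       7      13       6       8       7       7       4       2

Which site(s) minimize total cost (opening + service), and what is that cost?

Open D only; minimum total cost 80.

For any fixed open set, each tenant goes to its cheapest open site; total = fixed + service.
{D}: C1→D 7, C2→D 13, C3→D 6, C4→D 8, C5→D 7, C6→D 7, C7→D 4, C8→D 2. Service 54; fixed 26; total 80.
{B}: service 49 + fixed 44 = 93
{A, D}: C1→D 7, C2→A 7, C3→D 6, C4→D 8, C5→A 5, C6→D 7, C7→A 3, C8→D 2. Service 45; fixed 66; total 111.
{A, B, C, D}: service 38 + fixed 143 = 181
No other subset beats 80.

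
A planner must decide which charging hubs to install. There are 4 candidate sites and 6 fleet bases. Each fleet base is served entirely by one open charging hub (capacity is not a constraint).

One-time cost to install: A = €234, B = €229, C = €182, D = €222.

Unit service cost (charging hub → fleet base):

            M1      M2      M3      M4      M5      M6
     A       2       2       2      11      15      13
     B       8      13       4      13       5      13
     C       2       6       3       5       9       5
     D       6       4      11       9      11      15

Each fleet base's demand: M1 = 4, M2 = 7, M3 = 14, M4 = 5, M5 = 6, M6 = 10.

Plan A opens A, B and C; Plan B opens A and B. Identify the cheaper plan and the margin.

Plan B is cheaper by 72.

Plan A: {A, B, C}: M1→A 2·4=8, M2→A 2·7=14, M3→A 2·14=28, M4→C 5·5=25, M5→B 5·6=30, M6→C 5·10=50. Service 155; fixed 645; total 800.
Plan B: {A, B}: M1→A 2·4=8, M2→A 2·7=14, M3→A 2·14=28, M4→A 11·5=55, M5→B 5·6=30, M6→A 13·10=130. Service 265; fixed 463; total 728.
Difference: |800 − 728| = 72.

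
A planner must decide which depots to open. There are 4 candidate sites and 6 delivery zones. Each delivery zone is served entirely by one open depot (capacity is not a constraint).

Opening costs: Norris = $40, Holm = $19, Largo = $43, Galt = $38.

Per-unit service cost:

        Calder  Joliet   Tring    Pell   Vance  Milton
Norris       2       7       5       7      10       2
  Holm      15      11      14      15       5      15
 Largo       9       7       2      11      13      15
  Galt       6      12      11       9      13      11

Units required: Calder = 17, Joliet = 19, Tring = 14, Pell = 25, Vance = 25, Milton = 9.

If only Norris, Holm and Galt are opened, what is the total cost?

Total cost: 652

Each delivery zone is assigned to its cheapest site among the open ones.
{Norris, Holm, Galt}: Calder→Norris 2·17=34, Joliet→Norris 7·19=133, Tring→Norris 5·14=70, Pell→Norris 7·25=175, Vance→Holm 5·25=125, Milton→Norris 2·9=18. Service 555; fixed 97; total 652.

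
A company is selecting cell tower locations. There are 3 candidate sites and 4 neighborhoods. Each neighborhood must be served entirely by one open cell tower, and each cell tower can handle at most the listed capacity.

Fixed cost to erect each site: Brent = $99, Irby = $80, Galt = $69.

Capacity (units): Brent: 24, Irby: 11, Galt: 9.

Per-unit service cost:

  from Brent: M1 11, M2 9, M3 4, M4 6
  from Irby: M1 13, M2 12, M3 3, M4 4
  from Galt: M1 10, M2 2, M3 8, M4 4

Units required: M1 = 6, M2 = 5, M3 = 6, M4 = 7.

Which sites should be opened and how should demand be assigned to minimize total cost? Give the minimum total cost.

Minimum total cost: 276

Open {Brent}: M1→Brent 11·6=66, M2→Brent 9·5=45, M3→Brent 4·6=24, M4→Brent 6·7=42.
Loads: Brent carries 24/24. Service 177; fixed 99; total 276.
Next best feasible plan costs 310.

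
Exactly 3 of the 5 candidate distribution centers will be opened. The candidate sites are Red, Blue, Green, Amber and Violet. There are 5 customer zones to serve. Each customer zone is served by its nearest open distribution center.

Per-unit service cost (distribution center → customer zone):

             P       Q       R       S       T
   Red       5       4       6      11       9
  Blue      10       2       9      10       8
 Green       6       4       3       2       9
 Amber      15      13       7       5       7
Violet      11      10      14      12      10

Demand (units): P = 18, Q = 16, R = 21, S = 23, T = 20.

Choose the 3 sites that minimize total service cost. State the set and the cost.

With exactly 3 open, each customer zone uses its cheapest among the chosen.
{Blue, Green, Amber}: P→Green 6·18=108, Q→Blue 2·16=32, R→Green 3·21=63, S→Green 2·23=46, T→Amber 7·20=140. Service cost 389.
{Red, Blue, Green}: service cost 391
{Red, Green, Amber}: service cost 403
Among all 10 size-3 choices, {Blue, Green, Amber} is lowest.

Choose Blue, Green and Amber; total service cost 389.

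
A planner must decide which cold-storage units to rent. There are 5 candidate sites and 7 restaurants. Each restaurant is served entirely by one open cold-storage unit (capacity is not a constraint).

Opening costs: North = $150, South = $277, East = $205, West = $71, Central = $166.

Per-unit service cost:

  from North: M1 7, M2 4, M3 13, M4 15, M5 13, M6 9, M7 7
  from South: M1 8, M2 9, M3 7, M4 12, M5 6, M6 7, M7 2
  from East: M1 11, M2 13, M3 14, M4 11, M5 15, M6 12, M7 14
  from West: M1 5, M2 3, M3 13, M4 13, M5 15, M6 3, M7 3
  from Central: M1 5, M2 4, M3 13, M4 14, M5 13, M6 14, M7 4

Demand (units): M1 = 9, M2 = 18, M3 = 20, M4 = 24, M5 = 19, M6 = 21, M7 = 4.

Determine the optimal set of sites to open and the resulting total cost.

For any fixed open set, each restaurant goes to its cheapest open site; total = fixed + service.
{South, West}: M1→West 5·9=45, M2→West 3·18=54, M3→South 7·20=140, M4→South 12·24=288, M5→South 6·19=114, M6→West 3·21=63, M7→South 2·4=8. Service 712; fixed 348; total 1060.
{West}: M1→West 5·9=45, M2→West 3·18=54, M3→West 13·20=260, M4→West 13·24=312, M5→West 15·19=285, M6→West 3·21=63, M7→West 3·4=12. Service 1031; fixed 71; total 1102.
{South}: service 931 + fixed 277 = 1208
{North, South, East, West, Central}: service 688 + fixed 869 = 1557
No other subset beats 1060.

Open South and West; minimum total cost 1060.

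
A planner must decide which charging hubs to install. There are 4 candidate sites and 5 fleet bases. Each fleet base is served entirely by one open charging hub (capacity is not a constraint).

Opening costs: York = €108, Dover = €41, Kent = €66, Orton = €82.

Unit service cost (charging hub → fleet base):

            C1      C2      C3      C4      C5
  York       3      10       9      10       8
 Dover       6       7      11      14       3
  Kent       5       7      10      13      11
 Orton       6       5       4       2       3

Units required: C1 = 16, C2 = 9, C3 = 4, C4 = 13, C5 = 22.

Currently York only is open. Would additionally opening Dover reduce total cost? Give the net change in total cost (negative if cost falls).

Current service cost with {York}: 480.
Adding Dover: each fleet base re-picks its cheapest; new service cost 343, saving 137.
Extra fixed cost: 41. Net change = 41 − 137 = -96.
(Totals: 588 → 492.)

Yes — net change −96 (cost falls by 96).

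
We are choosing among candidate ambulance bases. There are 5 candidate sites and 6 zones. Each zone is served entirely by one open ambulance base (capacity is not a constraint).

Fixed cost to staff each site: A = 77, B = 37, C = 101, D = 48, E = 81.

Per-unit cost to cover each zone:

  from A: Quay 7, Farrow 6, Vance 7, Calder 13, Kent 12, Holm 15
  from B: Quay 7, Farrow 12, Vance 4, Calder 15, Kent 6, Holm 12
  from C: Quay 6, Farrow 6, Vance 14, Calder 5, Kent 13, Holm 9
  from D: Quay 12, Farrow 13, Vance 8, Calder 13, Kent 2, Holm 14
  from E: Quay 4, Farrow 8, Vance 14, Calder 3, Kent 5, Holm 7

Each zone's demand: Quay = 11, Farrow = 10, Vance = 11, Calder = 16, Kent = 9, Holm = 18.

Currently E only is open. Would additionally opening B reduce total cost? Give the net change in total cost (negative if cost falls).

Current service cost with {E}: 497.
Adding B: each zone re-picks its cheapest; new service cost 387, saving 110.
Extra fixed cost: 37. Net change = 37 − 110 = -73.
(Totals: 578 → 505.)

Yes — net change −73 (cost falls by 73).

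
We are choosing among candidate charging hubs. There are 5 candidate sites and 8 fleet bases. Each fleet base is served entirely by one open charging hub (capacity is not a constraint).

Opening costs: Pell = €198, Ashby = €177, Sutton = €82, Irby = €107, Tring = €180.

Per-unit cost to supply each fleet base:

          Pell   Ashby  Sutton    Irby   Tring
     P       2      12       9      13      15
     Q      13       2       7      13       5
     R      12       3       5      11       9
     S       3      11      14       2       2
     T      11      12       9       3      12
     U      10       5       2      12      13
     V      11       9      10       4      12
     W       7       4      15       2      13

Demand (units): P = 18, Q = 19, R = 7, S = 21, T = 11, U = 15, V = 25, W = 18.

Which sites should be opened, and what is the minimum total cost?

Open Sutton and Irby; minimum total cost 760.

For any fixed open set, each fleet base goes to its cheapest open site; total = fixed + service.
{Sutton, Irby}: P→Sutton 9·18=162, Q→Sutton 7·19=133, R→Sutton 5·7=35, S→Irby 2·21=42, T→Irby 3·11=33, U→Sutton 2·15=30, V→Irby 4·25=100, W→Irby 2·18=36. Service 571; fixed 189; total 760.
{Ashby, Sutton, Irby}: service 462 + fixed 366 = 828
{Pell, Sutton, Irby}: service 445 + fixed 387 = 832
{Pell, Ashby, Sutton, Irby, Tring}: P→Pell 2·18=36, Q→Ashby 2·19=38, R→Ashby 3·7=21, S→Irby 2·21=42, T→Irby 3·11=33, U→Sutton 2·15=30, V→Irby 4·25=100, W→Irby 2·18=36. Service 336; fixed 744; total 1080.
No other subset beats 760.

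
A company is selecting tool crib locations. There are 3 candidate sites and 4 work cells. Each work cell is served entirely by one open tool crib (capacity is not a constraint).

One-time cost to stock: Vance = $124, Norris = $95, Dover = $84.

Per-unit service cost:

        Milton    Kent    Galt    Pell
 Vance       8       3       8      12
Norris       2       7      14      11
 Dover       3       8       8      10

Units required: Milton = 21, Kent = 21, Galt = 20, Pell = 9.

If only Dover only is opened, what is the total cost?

Total cost: 565

Each work cell is assigned to its cheapest site among the open ones.
{Dover}: Milton→Dover 3·21=63, Kent→Dover 8·21=168, Galt→Dover 8·20=160, Pell→Dover 10·9=90. Service 481; fixed 84; total 565.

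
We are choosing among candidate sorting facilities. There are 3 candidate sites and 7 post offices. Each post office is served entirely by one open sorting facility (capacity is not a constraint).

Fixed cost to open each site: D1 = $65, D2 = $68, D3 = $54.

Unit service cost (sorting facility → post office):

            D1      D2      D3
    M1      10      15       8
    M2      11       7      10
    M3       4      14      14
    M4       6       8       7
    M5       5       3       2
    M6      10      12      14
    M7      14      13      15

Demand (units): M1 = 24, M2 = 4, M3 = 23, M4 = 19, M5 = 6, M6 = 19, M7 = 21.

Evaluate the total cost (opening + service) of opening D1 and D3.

Total cost: 1053

Each post office is assigned to its cheapest site among the open ones.
{D1, D3}: M1→D3 8·24=192, M2→D3 10·4=40, M3→D1 4·23=92, M4→D1 6·19=114, M5→D3 2·6=12, M6→D1 10·19=190, M7→D1 14·21=294. Service 934; fixed 119; total 1053.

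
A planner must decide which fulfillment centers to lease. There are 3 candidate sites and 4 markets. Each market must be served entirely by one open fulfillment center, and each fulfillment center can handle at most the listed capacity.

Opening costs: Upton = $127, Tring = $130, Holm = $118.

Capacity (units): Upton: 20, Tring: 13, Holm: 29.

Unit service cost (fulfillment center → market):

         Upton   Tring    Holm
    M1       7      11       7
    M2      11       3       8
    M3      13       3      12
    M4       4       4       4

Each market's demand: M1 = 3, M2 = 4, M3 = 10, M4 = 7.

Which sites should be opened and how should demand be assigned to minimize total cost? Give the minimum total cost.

Minimum total cost: 319

Open {Holm}: M1→Holm 7·3=21, M2→Holm 8·4=32, M3→Holm 12·10=120, M4→Holm 4·7=28.
Loads: Holm carries 24/29. Service 201; fixed 118; total 319.
Next best feasible plan costs 359.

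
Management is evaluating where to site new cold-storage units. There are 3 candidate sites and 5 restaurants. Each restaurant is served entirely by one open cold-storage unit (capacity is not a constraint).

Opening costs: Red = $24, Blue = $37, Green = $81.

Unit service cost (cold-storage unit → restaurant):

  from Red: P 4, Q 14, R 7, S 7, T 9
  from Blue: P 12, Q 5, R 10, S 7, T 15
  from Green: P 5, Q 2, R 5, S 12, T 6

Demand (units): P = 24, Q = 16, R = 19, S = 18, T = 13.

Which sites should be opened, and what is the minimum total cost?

For any fixed open set, each restaurant goes to its cheapest open site; total = fixed + service.
{Red, Green}: P→Red 4·24=96, Q→Green 2·16=32, R→Green 5·19=95, S→Red 7·18=126, T→Green 6·13=78. Service 427; fixed 105; total 532.
{Red, Blue, Green}: service 427 + fixed 142 = 569
{Blue, Green}: service 451 + fixed 118 = 569
{Red}: P→Red 4·24=96, Q→Red 14·16=224, R→Red 7·19=133, S→Red 7·18=126, T→Red 9·13=117. Service 696; fixed 24; total 720.
No other subset beats 532.

Open Red and Green; minimum total cost 532.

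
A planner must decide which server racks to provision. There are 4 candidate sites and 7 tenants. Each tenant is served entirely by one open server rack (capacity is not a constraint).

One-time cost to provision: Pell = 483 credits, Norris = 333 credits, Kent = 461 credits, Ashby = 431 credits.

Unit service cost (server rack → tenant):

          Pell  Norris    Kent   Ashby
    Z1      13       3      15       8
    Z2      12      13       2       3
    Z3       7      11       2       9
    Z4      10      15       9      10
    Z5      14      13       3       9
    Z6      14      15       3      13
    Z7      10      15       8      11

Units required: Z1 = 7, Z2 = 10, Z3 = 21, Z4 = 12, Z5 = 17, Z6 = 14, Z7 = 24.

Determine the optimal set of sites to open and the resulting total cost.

Open Kent only; minimum total cost 1021.

For any fixed open set, each tenant goes to its cheapest open site; total = fixed + service.
{Kent}: Z1→Kent 15·7=105, Z2→Kent 2·10=20, Z3→Kent 2·21=42, Z4→Kent 9·12=108, Z5→Kent 3·17=51, Z6→Kent 3·14=42, Z7→Kent 8·24=192. Service 560; fixed 461; total 1021.
{Norris, Kent}: Z1→Norris 3·7=21, Z2→Kent 2·10=20, Z3→Kent 2·21=42, Z4→Kent 9·12=108, Z5→Kent 3·17=51, Z6→Kent 3·14=42, Z7→Kent 8·24=192. Service 476; fixed 794; total 1270.
{Kent, Ashby}: service 511 + fixed 892 = 1403
{Pell, Norris, Kent, Ashby}: Z1→Norris 3·7=21, Z2→Kent 2·10=20, Z3→Kent 2·21=42, Z4→Kent 9·12=108, Z5→Kent 3·17=51, Z6→Kent 3·14=42, Z7→Kent 8·24=192. Service 476; fixed 1708; total 2184.
No other subset beats 1021.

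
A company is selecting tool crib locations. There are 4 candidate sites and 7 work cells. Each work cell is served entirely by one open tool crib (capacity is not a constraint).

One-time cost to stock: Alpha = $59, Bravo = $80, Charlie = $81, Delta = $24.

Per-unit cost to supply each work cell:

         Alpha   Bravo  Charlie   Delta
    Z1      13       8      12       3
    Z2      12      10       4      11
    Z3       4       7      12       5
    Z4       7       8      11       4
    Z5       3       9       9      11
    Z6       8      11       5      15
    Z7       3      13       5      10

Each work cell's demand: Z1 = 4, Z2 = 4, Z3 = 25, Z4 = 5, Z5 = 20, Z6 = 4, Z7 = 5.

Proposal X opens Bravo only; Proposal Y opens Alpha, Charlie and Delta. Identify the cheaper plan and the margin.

Proposal X: {Bravo}: Z1→Bravo 8·4=32, Z2→Bravo 10·4=40, Z3→Bravo 7·25=175, Z4→Bravo 8·5=40, Z5→Bravo 9·20=180, Z6→Bravo 11·4=44, Z7→Bravo 13·5=65. Service 576; fixed 80; total 656.
Proposal Y: {Alpha, Charlie, Delta}: Z1→Delta 3·4=12, Z2→Charlie 4·4=16, Z3→Alpha 4·25=100, Z4→Delta 4·5=20, Z5→Alpha 3·20=60, Z6→Charlie 5·4=20, Z7→Alpha 3·5=15. Service 243; fixed 164; total 407.
Difference: |656 − 407| = 249.

Proposal Y is cheaper by 249.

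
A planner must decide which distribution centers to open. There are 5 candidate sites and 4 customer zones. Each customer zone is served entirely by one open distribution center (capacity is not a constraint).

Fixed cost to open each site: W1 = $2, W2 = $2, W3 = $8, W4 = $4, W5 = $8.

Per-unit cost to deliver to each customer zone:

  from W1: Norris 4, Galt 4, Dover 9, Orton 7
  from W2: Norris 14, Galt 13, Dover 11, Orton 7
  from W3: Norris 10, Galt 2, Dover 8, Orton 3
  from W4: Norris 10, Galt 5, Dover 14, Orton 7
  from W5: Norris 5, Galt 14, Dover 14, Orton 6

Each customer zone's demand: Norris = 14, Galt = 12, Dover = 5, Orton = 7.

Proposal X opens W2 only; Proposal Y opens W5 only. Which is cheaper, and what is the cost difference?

Proposal X: {W2}: Norris→W2 14·14=196, Galt→W2 13·12=156, Dover→W2 11·5=55, Orton→W2 7·7=49. Service 456; fixed 2; total 458.
Proposal Y: {W5}: Norris→W5 5·14=70, Galt→W5 14·12=168, Dover→W5 14·5=70, Orton→W5 6·7=42. Service 350; fixed 8; total 358.
Difference: |458 − 358| = 100.

Proposal Y is cheaper by 100.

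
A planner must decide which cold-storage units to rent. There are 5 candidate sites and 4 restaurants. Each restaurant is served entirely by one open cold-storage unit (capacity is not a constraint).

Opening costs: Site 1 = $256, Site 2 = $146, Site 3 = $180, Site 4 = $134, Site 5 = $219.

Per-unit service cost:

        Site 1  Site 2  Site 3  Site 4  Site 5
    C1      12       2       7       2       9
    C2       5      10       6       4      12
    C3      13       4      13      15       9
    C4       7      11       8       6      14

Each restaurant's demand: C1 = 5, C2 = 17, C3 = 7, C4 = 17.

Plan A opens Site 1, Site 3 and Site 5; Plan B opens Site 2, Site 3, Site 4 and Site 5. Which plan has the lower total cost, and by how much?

Plan B is cheaper by 70.

Plan A: {Site 1, Site 3, Site 5}: C1→Site 3 7·5=35, C2→Site 1 5·17=85, C3→Site 5 9·7=63, C4→Site 1 7·17=119. Service 302; fixed 655; total 957.
Plan B: {Site 2, Site 3, Site 4, Site 5}: C1→Site 2 2·5=10, C2→Site 4 4·17=68, C3→Site 2 4·7=28, C4→Site 4 6·17=102. Service 208; fixed 679; total 887.
Difference: |957 − 887| = 70.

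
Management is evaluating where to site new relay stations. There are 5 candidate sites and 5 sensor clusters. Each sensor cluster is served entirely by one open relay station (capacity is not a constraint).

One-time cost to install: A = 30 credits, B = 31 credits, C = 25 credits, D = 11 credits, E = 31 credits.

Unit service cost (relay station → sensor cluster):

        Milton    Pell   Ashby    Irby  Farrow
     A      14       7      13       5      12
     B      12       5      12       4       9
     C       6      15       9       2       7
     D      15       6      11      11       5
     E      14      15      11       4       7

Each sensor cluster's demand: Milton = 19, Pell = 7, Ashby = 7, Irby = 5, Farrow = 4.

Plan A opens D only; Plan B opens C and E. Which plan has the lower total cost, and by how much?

Plan B is cheaper by 114.

Plan A: {D}: Milton→D 15·19=285, Pell→D 6·7=42, Ashby→D 11·7=77, Irby→D 11·5=55, Farrow→D 5·4=20. Service 479; fixed 11; total 490.
Plan B: {C, E}: Milton→C 6·19=114, Pell→C 15·7=105, Ashby→C 9·7=63, Irby→C 2·5=10, Farrow→C 7·4=28. Service 320; fixed 56; total 376.
Difference: |490 − 376| = 114.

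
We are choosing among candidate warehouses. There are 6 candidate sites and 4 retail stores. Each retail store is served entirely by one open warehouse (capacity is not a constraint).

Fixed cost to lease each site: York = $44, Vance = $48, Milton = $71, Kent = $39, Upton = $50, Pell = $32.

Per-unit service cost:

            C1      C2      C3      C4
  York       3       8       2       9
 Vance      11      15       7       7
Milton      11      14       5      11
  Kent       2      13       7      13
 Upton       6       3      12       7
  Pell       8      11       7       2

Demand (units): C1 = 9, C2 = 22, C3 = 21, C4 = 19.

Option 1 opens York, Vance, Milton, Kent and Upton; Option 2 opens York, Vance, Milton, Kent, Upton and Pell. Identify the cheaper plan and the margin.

Option 1: {York, Vance, Milton, Kent, Upton}: C1→Kent 2·9=18, C2→Upton 3·22=66, C3→York 2·21=42, C4→Vance 7·19=133. Service 259; fixed 252; total 511.
Option 2: {York, Vance, Milton, Kent, Upton, Pell}: C1→Kent 2·9=18, C2→Upton 3·22=66, C3→York 2·21=42, C4→Pell 2·19=38. Service 164; fixed 284; total 448.
Difference: |511 − 448| = 63.

Option 2 is cheaper by 63.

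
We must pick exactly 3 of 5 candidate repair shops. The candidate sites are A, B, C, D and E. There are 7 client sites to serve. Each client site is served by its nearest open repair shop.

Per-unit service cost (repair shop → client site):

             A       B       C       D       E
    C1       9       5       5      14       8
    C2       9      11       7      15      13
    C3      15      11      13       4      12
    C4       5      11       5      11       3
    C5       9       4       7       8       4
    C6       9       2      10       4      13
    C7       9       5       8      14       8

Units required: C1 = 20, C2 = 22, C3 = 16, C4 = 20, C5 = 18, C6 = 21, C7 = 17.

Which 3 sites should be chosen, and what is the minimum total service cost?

Choose B, C and D; total service cost 617.

With exactly 3 open, each client site uses its cheapest among the chosen.
{B, C, D}: C1→B 5·20=100, C2→C 7·22=154, C3→D 4·16=64, C4→C 5·20=100, C5→B 4·18=72, C6→B 2·21=42, C7→B 5·17=85. Service cost 617.
{A, B, D}: service cost 661
{B, D, E}: service cost 665
Among all 10 size-3 choices, {B, C, D} is lowest.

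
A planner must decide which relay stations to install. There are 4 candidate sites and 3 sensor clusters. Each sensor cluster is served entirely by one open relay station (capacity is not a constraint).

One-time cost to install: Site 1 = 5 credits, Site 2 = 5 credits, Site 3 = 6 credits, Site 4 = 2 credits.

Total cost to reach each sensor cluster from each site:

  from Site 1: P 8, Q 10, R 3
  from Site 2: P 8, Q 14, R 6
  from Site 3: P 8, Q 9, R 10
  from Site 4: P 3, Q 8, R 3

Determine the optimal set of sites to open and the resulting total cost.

Open Site 4 only; minimum total cost 16.

For any fixed open set, each sensor cluster goes to its cheapest open site; total = fixed + service.
{Site 4}: P→Site 4 3, Q→Site 4 8, R→Site 4 3. Service 14; fixed 2; total 16.
{Site 1, Site 4}: service 14 + fixed 7 = 21
{Site 2, Site 4}: P→Site 4 3, Q→Site 4 8, R→Site 4 3. Service 14; fixed 7; total 21.
{Site 1, Site 2, Site 3, Site 4}: service 14 + fixed 18 = 32
No other subset beats 16.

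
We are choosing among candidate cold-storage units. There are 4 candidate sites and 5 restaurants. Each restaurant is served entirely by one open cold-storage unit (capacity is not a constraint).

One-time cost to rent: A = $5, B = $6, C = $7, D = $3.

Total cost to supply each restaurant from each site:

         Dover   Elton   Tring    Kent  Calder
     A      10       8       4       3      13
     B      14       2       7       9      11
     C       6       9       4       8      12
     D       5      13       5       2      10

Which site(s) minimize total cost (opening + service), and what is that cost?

Open B and D; minimum total cost 33.

For any fixed open set, each restaurant goes to its cheapest open site; total = fixed + service.
{B, D}: Dover→D 5, Elton→B 2, Tring→D 5, Kent→D 2, Calder→D 10. Service 24; fixed 9; total 33.
{A, B, D}: Dover→D 5, Elton→B 2, Tring→A 4, Kent→D 2, Calder→D 10. Service 23; fixed 14; total 37.
{A, D}: Dover→D 5, Elton→A 8, Tring→A 4, Kent→D 2, Calder→D 10. Service 29; fixed 8; total 37.
{A, B, C, D}: Dover→D 5, Elton→B 2, Tring→A 4, Kent→D 2, Calder→D 10. Service 23; fixed 21; total 44.
No other subset beats 33.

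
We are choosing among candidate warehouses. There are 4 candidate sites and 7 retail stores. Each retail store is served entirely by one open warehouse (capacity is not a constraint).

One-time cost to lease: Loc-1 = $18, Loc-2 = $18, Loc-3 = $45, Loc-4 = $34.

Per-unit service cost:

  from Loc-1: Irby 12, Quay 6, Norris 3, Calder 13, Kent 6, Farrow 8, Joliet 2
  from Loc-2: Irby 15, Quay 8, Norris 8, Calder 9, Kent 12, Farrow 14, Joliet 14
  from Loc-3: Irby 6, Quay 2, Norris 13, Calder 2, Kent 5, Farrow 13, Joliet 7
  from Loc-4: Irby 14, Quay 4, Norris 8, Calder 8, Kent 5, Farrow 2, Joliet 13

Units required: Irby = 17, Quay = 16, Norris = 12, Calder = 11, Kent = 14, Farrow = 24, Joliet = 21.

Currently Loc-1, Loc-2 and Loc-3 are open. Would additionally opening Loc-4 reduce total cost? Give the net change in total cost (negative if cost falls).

Current service cost with {Loc-1, Loc-2, Loc-3}: 496.
Adding Loc-4: each retail store re-picks its cheapest; new service cost 352, saving 144.
Extra fixed cost: 34. Net change = 34 − 144 = -110.
(Totals: 577 → 467.)

Yes — net change −110 (cost falls by 110).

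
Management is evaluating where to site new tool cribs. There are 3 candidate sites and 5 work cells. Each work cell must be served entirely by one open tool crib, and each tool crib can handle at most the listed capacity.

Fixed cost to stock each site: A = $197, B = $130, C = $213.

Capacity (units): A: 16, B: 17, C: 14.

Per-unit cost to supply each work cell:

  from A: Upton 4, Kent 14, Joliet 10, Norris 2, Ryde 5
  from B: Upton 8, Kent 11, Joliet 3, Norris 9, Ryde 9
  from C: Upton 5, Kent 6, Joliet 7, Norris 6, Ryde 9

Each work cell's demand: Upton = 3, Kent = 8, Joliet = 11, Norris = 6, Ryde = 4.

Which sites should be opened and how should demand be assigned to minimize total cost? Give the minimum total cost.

Open {A, B}: Upton→A 4·3=12, Kent→A 14·8=112, Joliet→B 3·11=33, Norris→B 9·6=54, Ryde→A 5·4=20.
Loads: A carries 15/16, B carries 17/17. Service 231; fixed 327; total 558.
Next best feasible plan costs 623.

Minimum total cost: 558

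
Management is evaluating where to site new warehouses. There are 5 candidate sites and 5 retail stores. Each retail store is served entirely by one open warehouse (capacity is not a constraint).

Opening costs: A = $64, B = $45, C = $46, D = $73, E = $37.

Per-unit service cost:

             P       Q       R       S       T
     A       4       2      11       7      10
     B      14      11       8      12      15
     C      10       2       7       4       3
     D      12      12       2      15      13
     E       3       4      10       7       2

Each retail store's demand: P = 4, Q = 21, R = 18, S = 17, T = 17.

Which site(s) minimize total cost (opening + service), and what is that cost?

Open C, D and E; minimum total cost 348.

For any fixed open set, each retail store goes to its cheapest open site; total = fixed + service.
{C, D, E}: P→E 3·4=12, Q→C 2·21=42, R→D 2·18=36, S→C 4·17=68, T→E 2·17=34. Service 192; fixed 156; total 348.
{C, D}: P→C 10·4=40, Q→C 2·21=42, R→D 2·18=36, S→C 4·17=68, T→C 3·17=51. Service 237; fixed 119; total 356.
{C, E}: P→E 3·4=12, Q→C 2·21=42, R→C 7·18=126, S→C 4·17=68, T→E 2·17=34. Service 282; fixed 83; total 365.
{A, B, C, D, E}: service 192 + fixed 265 = 457
No other subset beats 348.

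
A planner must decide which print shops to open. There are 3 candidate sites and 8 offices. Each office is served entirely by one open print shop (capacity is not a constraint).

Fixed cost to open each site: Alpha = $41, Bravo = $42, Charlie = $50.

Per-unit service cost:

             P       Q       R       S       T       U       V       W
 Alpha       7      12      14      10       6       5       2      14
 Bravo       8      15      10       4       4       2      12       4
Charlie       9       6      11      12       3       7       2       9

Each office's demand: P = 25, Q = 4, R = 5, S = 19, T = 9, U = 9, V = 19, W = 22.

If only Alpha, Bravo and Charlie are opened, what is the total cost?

Each office is assigned to its cheapest site among the open ones.
{Alpha, Bravo, Charlie}: P→Alpha 7·25=175, Q→Charlie 6·4=24, R→Bravo 10·5=50, S→Bravo 4·19=76, T→Charlie 3·9=27, U→Bravo 2·9=18, V→Alpha 2·19=38, W→Bravo 4·22=88. Service 496; fixed 133; total 629.

Total cost: 629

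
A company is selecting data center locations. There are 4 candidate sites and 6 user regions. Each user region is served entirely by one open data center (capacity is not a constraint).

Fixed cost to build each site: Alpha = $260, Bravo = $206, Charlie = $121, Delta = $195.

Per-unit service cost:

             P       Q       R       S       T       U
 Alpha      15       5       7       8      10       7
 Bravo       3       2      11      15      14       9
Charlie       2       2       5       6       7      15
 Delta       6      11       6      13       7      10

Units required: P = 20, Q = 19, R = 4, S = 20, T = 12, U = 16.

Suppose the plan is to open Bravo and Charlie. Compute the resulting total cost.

Each user region is assigned to its cheapest site among the open ones.
{Bravo, Charlie}: P→Charlie 2·20=40, Q→Bravo 2·19=38, R→Charlie 5·4=20, S→Charlie 6·20=120, T→Charlie 7·12=84, U→Bravo 9·16=144. Service 446; fixed 327; total 773.

Total cost: 773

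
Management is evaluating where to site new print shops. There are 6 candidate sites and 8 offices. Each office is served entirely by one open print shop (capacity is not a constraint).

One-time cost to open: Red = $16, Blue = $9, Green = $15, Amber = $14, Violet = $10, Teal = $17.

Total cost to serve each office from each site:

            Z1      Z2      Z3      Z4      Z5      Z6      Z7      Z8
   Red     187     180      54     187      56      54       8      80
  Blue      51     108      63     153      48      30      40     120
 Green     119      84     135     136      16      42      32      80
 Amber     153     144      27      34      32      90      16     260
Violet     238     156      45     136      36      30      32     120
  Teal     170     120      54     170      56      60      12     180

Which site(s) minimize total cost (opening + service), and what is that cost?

Open Blue, Green and Amber; minimum total cost 376.

For any fixed open set, each office goes to its cheapest open site; total = fixed + service.
{Blue, Green, Amber}: Z1→Blue 51, Z2→Green 84, Z3→Amber 27, Z4→Amber 34, Z5→Green 16, Z6→Blue 30, Z7→Amber 16, Z8→Green 80. Service 338; fixed 38; total 376.
{Red, Blue, Green, Amber}: service 330 + fixed 54 = 384
{Blue, Green, Amber, Violet}: service 338 + fixed 48 = 386
{Red, Blue, Green, Amber, Violet, Teal}: service 330 + fixed 81 = 411
No other subset beats 376.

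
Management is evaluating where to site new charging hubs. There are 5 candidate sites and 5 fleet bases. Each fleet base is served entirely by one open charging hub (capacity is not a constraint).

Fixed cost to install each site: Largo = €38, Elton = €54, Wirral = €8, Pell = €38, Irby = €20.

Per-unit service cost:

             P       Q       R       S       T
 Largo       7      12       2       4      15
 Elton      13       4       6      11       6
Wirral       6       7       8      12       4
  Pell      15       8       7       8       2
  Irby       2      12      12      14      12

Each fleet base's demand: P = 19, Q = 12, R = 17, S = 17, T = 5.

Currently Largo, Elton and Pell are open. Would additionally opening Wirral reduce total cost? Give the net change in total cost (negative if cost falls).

Current service cost with {Largo, Elton, Pell}: 293.
Adding Wirral: each fleet base re-picks its cheapest; new service cost 274, saving 19.
Extra fixed cost: 8. Net change = 8 − 19 = -11.
(Totals: 423 → 412.)

Yes — net change −11 (cost falls by 11).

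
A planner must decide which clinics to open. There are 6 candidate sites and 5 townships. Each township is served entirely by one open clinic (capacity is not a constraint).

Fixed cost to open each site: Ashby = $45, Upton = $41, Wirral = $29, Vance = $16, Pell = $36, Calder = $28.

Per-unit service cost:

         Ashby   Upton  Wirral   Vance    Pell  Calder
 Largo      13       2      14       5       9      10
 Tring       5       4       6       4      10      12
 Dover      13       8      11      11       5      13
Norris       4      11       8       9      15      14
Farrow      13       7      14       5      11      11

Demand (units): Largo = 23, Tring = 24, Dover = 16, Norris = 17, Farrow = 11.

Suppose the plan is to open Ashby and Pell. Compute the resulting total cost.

Total cost: 677

Each township is assigned to its cheapest site among the open ones.
{Ashby, Pell}: Largo→Pell 9·23=207, Tring→Ashby 5·24=120, Dover→Pell 5·16=80, Norris→Ashby 4·17=68, Farrow→Pell 11·11=121. Service 596; fixed 81; total 677.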